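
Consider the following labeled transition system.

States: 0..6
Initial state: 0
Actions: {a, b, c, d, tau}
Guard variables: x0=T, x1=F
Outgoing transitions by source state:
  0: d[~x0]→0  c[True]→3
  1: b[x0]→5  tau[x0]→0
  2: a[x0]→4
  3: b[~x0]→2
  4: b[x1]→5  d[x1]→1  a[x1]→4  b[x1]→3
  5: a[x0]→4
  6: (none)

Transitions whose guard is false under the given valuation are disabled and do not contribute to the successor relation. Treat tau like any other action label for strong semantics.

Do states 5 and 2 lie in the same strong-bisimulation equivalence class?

Answer: BISIMILAR

Analysis:
Compute ~ classes (split until stable):
  round 0: {{0,1,2,3,4,5,6}}
  round 1: {{0},{1},{2,5},{3,4,6}}
Fixed point at round 2; 4 class(es).
class of 5: {2,5}; class of 2: {2,5}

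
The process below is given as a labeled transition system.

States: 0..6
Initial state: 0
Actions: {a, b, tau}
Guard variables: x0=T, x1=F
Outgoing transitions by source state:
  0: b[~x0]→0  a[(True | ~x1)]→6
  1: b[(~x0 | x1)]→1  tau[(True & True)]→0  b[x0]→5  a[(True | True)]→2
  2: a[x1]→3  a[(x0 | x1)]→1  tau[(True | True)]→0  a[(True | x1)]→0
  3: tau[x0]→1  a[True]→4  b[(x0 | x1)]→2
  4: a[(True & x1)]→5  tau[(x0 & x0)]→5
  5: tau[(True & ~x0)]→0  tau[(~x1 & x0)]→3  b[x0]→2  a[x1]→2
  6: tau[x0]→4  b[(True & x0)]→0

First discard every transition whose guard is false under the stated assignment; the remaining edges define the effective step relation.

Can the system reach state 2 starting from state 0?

Answer: REACHABLE

Working:
15 transition(s) survive guard evaluation.
Layer 0: {0}
Layer 1: {6}  cumulative {0,6}
Layer 2: {4}  cumulative {0,4,6}
Layer 3: {5}  cumulative {0,4,5,6}
Layer 4: {2,3}  cumulative {0,2,3,4,5,6}
Layer 5: {1}  cumulative {0,1,2,3,4,5,6}
Reachable = {0,1,2,3,4,5,6}
Path to 2: a·tau·tau·b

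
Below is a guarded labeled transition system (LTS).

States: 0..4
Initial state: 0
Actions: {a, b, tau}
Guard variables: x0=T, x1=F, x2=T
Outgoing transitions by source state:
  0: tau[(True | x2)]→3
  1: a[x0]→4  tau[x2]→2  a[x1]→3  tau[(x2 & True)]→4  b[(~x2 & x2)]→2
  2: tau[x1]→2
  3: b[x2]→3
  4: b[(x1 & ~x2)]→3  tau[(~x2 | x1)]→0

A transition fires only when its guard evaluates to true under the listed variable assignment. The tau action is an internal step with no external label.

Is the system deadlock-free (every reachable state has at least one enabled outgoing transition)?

Answer: DEADLOCK-FREE

Analysis:
Reach set: {0,3}
  0: tau→3  [1 out]
  3: b→3  [1 out]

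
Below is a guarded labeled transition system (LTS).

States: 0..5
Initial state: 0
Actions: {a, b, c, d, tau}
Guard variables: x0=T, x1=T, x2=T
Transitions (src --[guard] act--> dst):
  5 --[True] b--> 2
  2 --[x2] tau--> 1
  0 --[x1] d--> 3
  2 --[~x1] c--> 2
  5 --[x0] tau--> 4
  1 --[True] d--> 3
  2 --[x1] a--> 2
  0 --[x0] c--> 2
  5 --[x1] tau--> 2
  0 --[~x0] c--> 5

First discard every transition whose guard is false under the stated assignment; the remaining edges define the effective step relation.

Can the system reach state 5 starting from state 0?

After dropping false guards: 8 live edges.
Layer 0: {0}
Layer 1: {2,3}  cumulative {0,2,3}
Layer 2: {1}  cumulative {0,1,2,3}
Reach set: {0,1,2,3}

Answer: UNREACHABLE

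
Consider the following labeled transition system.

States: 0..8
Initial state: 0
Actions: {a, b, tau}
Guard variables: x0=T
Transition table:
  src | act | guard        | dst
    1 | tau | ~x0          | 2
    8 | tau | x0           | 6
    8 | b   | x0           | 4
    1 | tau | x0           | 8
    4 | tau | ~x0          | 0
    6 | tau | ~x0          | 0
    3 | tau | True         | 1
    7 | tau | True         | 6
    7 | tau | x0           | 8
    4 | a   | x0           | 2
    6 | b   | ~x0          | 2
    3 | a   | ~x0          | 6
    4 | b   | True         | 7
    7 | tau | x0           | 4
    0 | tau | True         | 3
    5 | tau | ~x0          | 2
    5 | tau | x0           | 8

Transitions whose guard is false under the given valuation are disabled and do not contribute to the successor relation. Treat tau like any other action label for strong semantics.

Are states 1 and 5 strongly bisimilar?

Bisimulation quotient by refinement:
  round 0: {{0,1,2,3,4,5,6,7,8}}
  round 1: {{0,1,3,5,7},{2,6},{4},{8}}
  round 2: {{0,3},{1,5},{2,6},{4},{7},{8}}
  round 3: {{0},{1,5},{2,6},{3},{4},{7},{8}}
stable after 4 split(s): 7 block(s)
1∈{1,5}, 5∈{1,5}

Answer: BISIMILAR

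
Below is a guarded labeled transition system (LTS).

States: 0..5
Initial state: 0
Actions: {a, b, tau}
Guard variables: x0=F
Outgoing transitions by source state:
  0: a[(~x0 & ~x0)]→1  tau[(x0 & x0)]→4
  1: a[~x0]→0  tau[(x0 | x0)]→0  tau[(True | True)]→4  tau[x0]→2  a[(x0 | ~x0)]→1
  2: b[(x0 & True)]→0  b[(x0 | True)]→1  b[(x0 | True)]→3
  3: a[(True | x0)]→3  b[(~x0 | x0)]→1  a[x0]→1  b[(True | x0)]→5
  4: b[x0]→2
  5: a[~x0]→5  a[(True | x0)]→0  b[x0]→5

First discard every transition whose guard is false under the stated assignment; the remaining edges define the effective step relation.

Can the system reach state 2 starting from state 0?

Answer: UNREACHABLE

Analysis:
11 transition(s) survive guard evaluation.
depth 0: {0}
depth 1: {1}  total {0,1}
depth 2: {4}  total {0,1,4}
Reachable = {0,1,4}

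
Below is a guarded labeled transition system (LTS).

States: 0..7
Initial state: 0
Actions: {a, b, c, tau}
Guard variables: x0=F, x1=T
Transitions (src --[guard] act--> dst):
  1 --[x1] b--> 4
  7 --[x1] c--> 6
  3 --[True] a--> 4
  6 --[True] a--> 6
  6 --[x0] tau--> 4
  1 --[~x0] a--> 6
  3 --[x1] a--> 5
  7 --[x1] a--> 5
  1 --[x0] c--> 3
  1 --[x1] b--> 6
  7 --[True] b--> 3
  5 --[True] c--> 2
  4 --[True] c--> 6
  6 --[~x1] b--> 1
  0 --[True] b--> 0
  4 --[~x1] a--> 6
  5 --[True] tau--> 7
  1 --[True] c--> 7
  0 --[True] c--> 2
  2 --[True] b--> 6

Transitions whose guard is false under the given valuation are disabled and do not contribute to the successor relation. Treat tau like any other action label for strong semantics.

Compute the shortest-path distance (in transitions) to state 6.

Layered search for 6:
  depth 0: {0}
  depth 1: {2}
  depth 2: {6}
depth(6)=2, e.g. c·b

Answer: 2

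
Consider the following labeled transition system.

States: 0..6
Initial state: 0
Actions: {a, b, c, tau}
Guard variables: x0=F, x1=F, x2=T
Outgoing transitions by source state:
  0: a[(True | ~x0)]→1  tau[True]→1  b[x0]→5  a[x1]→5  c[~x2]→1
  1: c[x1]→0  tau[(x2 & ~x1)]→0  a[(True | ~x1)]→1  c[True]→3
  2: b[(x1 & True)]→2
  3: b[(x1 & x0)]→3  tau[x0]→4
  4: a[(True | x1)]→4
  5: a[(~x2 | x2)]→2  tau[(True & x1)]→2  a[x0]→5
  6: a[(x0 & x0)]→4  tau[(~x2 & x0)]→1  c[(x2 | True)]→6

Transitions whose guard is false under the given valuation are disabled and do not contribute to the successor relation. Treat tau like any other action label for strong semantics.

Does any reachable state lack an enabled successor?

Reachable = {0,1,3}
  0: a→1  tau→1  [2 out]
  1: a→1  c→3  tau→0  [3 out]
  3: ∅  [STUCK]
Path to 3: a·c

Answer: DEADLOCK at state 3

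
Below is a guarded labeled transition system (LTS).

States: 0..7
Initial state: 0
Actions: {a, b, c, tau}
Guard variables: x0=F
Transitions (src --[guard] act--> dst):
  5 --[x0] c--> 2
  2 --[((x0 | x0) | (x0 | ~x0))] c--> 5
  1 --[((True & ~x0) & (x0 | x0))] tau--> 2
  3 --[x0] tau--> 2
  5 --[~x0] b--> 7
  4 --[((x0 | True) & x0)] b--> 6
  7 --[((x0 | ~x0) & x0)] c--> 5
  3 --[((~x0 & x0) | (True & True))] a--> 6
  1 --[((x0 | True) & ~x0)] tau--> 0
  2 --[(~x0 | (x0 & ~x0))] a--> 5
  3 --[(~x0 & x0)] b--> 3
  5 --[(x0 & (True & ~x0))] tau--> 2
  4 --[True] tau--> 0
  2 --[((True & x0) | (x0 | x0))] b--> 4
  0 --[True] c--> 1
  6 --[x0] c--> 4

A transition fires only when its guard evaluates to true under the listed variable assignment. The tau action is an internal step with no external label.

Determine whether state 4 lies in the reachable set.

Answer: UNREACHABLE

Analysis:
7 transition(s) survive guard evaluation.
L0 = {0}
L1 = {1}  now seen {0,1}
Reach set: {0,1}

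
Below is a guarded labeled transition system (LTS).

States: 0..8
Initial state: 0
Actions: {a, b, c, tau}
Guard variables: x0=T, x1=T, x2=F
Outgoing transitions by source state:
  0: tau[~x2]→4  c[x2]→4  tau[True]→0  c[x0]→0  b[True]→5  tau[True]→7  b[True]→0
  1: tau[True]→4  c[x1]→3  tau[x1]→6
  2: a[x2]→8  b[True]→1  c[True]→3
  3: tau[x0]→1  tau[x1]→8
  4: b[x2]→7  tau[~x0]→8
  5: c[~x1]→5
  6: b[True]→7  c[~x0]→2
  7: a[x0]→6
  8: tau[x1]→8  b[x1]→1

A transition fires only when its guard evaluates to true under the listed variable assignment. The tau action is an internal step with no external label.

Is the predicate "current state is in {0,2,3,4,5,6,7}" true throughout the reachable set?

Answer: INVARIANT HOLDS

Trace:
Allowed set {0,2,3,4,5,6,7}
Reachable = {0,4,5,6,7}
  0: safe
  4: safe
  5: safe
  6: safe
  7: safe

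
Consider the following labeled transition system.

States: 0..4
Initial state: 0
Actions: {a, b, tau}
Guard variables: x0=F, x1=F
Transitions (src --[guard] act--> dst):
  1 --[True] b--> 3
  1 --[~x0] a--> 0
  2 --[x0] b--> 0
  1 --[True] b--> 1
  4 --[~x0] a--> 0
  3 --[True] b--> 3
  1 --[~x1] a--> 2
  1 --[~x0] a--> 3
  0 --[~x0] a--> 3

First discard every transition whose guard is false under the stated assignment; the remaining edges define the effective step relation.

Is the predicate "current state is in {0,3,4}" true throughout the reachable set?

Inv-set: {0,3,4}
Reach set: {0,3}
  0: ok
  3: ok

Answer: INVARIANT HOLDS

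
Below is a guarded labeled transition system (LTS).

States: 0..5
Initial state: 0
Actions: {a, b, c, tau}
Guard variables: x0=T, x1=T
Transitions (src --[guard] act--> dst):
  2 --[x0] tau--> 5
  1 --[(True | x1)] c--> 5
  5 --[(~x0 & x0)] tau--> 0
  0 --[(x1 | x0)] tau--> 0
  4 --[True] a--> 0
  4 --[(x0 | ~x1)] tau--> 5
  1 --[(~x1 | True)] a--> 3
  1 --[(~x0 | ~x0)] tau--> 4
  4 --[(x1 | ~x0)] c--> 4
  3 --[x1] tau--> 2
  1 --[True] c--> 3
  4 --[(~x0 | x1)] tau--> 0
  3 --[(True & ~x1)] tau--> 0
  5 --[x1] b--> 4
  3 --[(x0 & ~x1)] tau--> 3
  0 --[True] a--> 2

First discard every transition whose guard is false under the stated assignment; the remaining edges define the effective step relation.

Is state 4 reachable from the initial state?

12 transition(s) survive guard evaluation.
depth 0: {0}
depth 1: {2}  total {0,2}
depth 2: {5}  total {0,2,5}
depth 3: {4}  total {0,2,4,5}
Reach set: {0,2,4,5}
trace reaching 4: a·tau·b

Answer: REACHABLE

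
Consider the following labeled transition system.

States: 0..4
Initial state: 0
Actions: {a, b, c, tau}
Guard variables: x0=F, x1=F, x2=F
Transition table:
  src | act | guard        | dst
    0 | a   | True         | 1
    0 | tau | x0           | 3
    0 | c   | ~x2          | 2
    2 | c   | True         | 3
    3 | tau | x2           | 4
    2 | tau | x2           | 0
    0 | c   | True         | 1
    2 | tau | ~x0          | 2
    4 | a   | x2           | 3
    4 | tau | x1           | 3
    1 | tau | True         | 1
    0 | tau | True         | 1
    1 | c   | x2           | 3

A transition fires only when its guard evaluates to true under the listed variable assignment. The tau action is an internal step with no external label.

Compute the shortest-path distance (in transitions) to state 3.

Layered search for 3:
  Layer 0: {0}
  Layer 1: {1,2}
  Layer 2: {3}
3 enters at depth 2; path c·c

Answer: 2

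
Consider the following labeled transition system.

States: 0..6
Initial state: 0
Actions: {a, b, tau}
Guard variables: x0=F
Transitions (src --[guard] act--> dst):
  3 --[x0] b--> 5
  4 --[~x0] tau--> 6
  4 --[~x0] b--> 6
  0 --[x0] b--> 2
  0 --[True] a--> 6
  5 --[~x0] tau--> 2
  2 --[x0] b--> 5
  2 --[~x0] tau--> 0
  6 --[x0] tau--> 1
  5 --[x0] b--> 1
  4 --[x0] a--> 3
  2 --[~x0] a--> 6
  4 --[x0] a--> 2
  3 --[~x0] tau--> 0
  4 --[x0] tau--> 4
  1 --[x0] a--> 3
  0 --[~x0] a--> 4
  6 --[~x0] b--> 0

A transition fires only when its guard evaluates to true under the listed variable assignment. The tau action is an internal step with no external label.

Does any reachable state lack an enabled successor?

Answer: DEADLOCK-FREE

Trace:
Reach set: {0,4,6}
  0: a→4  a→6  [2 exit(s)]
  4: b→6  tau→6  [2 exit(s)]
  6: b→0  [1 exit(s)]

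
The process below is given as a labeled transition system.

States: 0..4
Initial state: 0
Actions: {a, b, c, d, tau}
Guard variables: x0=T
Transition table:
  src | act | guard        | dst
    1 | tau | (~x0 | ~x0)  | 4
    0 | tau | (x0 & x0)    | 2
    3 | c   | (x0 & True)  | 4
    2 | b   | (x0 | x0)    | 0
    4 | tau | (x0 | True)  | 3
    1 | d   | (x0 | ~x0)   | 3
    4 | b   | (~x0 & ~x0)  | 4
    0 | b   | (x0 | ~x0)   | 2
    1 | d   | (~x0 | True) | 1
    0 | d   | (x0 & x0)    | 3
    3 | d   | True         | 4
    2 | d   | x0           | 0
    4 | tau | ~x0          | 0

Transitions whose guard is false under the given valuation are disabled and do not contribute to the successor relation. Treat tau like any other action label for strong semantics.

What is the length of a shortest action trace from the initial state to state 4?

Answer: 2

Working:
BFS to 4:
  Layer 0: {0}
  Layer 1: {2,3}
  Layer 2: {4}
4 enters at depth 2; path d·c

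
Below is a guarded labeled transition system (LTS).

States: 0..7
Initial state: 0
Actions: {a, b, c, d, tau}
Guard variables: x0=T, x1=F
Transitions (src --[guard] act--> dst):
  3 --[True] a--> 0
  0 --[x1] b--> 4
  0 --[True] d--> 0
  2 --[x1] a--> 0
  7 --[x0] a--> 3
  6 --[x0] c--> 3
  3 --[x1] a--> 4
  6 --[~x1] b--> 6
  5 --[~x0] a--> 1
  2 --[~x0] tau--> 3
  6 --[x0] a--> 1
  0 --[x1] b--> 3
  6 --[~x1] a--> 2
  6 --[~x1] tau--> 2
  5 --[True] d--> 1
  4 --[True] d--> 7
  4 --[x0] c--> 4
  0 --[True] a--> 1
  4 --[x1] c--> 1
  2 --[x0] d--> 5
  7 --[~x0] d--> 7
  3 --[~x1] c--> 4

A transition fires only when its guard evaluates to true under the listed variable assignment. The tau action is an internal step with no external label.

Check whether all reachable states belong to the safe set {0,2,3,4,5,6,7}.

Safe = {0,2,3,4,5,6,7}
Reachable = {0,1}
  0: safe
  1: VIOLATES
witness against invariant: a → 1

Answer: INVARIANT VIOLATED at state 1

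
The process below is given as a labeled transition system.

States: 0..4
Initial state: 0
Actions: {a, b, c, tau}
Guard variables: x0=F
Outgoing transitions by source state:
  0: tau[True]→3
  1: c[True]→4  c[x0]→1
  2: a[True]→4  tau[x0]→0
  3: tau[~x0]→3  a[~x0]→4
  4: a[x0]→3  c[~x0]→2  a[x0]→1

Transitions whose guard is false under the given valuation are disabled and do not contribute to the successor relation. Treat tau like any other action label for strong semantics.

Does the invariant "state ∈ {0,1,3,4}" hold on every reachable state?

Answer: INVARIANT VIOLATED at state 2

Working:
Inv-set: {0,1,3,4}
Reachable = {0,2,3,4}
  0: ✓
  2: VIOLATES
  3: ✓
  4: ✓
counterexample path to 2: tau·a·c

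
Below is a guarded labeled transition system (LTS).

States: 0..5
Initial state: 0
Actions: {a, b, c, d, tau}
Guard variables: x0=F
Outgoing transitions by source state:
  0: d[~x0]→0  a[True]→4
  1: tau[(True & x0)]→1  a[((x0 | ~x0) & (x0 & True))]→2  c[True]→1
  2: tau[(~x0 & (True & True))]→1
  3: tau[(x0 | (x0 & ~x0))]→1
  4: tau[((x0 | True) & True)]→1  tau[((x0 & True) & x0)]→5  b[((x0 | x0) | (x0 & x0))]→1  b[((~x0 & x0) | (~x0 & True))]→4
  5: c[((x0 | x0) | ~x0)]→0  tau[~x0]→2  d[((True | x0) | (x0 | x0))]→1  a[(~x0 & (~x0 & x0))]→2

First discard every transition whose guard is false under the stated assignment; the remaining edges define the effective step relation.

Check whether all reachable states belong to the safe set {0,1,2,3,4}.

Inv-set: {0,1,2,3,4}
Reachable = {0,1,4}
  0: safe
  1: safe
  4: safe

Answer: INVARIANT HOLDS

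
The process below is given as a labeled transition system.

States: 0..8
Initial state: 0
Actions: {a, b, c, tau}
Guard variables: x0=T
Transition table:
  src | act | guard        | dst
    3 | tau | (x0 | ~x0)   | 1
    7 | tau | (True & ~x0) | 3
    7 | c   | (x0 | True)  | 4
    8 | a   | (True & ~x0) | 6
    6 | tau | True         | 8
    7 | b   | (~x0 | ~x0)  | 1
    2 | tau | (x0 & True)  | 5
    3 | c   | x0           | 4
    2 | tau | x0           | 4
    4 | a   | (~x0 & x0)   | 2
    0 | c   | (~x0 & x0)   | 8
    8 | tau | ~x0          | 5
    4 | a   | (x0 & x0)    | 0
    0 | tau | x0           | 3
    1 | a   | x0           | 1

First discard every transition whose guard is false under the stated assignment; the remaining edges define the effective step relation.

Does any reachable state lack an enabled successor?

Answer: DEADLOCK-FREE

Working:
R = {0,1,3,4}
  0: tau→3  [1 out]
  1: a→1  [1 out]
  3: c→4  tau→1  [2 out]
  4: a→0  [1 out]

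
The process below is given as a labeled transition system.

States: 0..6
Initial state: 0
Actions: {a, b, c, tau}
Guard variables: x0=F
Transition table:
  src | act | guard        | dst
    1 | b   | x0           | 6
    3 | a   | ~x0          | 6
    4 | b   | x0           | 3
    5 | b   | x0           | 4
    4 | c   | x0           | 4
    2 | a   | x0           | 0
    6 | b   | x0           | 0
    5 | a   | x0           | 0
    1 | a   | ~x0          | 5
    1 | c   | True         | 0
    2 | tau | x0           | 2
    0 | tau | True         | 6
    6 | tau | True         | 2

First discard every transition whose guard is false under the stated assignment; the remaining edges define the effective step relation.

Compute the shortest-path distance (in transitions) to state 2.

BFS to 2:
  L0 = {0}
  L1 = {6}
  L2 = {2}
2 enters at depth 2; path tau·tau

Answer: 2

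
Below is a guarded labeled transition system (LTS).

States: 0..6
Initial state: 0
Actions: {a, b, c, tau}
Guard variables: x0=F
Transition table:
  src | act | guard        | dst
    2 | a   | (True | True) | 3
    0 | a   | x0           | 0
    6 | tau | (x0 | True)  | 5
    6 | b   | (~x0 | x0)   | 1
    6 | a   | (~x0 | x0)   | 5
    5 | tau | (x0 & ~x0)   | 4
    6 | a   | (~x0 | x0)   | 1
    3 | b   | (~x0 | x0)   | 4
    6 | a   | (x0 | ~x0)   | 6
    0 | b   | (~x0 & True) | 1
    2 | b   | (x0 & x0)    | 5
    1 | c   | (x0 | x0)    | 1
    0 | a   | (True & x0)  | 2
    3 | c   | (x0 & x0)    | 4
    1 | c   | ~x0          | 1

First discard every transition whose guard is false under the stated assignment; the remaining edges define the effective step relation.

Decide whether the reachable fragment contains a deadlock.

Answer: DEADLOCK-FREE

Working:
R = {0,1}
  0: b→1  [deg 1]
  1: c→1  [deg 1]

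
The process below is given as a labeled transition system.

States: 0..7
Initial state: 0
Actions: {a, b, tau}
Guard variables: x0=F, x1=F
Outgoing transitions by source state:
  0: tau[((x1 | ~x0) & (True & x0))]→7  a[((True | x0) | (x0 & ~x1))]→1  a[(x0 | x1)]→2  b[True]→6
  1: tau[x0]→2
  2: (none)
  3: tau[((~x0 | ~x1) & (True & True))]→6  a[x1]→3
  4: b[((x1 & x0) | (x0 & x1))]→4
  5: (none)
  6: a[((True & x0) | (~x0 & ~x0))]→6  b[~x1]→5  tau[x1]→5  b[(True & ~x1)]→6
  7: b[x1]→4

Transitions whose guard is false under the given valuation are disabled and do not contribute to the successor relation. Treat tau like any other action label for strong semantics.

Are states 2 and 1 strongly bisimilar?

Answer: BISIMILAR

Analysis:
Compute ~ classes (split until stable):
  round 0: {{0,1,2,3,4,5,6,7}}
  round 1: {{0,6},{1,2,4,5,7},{3}}
  round 2: {{0},{1,2,4,5,7},{3},{6}}
Fixed point at round 3; 4 class(es).
class of 2: {1,2,4,5,7}; class of 1: {1,2,4,5,7}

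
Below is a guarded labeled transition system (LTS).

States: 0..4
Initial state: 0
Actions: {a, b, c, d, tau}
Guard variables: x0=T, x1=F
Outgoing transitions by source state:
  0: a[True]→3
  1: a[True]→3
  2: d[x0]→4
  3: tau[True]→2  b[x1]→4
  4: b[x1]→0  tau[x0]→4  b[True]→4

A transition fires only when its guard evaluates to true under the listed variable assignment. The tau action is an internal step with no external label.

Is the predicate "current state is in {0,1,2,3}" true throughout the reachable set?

Inv-set: {0,1,2,3}
Reach set: {0,2,3,4}
  0: safe
  2: safe
  3: safe
  4: VIOLATES
reach 4 via a·tau·d — violates

Answer: INVARIANT VIOLATED at state 4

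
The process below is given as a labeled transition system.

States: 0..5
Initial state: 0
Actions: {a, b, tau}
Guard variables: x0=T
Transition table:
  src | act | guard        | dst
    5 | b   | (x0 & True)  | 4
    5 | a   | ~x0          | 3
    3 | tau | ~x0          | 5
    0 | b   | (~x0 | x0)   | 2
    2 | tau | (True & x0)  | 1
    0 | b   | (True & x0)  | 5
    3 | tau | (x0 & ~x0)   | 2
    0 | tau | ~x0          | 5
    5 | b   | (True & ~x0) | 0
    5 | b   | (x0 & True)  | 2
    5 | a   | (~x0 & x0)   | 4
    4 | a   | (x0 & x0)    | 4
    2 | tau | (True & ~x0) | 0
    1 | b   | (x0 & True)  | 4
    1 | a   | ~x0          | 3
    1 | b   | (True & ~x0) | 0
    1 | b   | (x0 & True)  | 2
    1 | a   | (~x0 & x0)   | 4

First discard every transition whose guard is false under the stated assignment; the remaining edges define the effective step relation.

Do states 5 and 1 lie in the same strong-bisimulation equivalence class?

Refine partition for ~:
  π0 = {{0,1,2,3,4,5}}
  π1 = {{0,1,5},{2},{3},{4}}
  π2 = {{0},{1,5},{2},{3},{4}}
5 equivalence class(es) (converged in 3)
5∈{1,5}, 1∈{1,5}

Answer: BISIMILAR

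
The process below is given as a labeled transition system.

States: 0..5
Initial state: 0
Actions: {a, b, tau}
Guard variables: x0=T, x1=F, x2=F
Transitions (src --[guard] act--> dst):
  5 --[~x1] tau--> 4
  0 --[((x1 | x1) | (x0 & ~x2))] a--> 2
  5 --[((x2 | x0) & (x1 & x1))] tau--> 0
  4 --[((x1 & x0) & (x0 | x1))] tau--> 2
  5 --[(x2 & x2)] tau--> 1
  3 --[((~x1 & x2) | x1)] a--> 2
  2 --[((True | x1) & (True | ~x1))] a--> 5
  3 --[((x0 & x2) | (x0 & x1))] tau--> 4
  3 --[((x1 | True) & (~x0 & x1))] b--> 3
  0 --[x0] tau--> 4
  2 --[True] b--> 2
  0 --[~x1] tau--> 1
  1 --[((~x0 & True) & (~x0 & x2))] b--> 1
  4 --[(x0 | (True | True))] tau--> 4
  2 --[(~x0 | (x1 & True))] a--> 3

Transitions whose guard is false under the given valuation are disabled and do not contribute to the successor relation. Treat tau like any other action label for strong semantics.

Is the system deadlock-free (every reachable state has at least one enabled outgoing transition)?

Answer: DEADLOCK at state 1

Working:
Reachable = {0,1,2,4,5}
  0: a→2  tau→1  tau→4  [deg 3]
  1: ∅  [deadlock]
  2: a→5  b→2  [deg 2]
  4: tau→4  [deg 1]
  5: tau→4  [deg 1]
trace reaching 1: tau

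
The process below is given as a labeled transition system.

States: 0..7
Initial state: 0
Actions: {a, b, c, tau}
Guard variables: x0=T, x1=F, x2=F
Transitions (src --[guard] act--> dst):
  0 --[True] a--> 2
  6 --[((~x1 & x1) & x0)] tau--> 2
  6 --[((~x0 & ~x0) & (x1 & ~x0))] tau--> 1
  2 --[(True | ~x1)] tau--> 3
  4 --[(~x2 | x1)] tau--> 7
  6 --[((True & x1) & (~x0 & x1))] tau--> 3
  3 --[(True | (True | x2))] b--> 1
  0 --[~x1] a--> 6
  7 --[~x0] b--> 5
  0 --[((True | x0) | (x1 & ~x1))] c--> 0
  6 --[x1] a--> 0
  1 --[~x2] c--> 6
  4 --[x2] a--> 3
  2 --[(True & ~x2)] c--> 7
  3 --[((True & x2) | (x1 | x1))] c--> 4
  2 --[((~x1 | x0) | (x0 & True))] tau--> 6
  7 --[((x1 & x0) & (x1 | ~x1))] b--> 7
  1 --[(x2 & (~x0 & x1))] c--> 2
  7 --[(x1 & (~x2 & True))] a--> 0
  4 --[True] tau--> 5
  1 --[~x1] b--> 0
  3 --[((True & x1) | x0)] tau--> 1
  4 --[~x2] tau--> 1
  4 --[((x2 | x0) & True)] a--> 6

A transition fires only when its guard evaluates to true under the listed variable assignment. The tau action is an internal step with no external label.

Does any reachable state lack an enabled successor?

Reachable = {0,1,2,3,6,7}
  0: a→2  a→6  c→0  [3 exit(s)]
  1: b→0  c→6  [2 exit(s)]
  2: c→7  tau→3  tau→6  [3 exit(s)]
  3: b→1  tau→1  [2 exit(s)]
  6: ∅  [no exit]
  7: ∅  [no exit]
witness 6: a

Answer: DEADLOCK at state 6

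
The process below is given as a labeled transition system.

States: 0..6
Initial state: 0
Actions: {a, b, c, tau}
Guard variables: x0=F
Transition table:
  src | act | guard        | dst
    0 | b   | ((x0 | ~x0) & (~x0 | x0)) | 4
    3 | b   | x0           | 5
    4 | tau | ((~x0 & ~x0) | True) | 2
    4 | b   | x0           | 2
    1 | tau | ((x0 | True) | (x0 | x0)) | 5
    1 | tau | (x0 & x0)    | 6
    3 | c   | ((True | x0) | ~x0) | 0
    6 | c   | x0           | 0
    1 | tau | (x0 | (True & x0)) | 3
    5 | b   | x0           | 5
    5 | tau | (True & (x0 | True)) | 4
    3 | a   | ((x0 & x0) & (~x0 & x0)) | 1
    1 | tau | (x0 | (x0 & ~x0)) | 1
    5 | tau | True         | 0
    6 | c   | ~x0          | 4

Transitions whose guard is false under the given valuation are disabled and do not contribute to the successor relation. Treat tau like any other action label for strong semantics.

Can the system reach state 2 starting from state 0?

After dropping false guards: 7 live edges.
depth 0: {0}
depth 1: {4}  now seen {0,4}
depth 2: {2}  now seen {0,2,4}
Reach set: {0,2,4}
Path to 2: b·tau

Answer: REACHABLE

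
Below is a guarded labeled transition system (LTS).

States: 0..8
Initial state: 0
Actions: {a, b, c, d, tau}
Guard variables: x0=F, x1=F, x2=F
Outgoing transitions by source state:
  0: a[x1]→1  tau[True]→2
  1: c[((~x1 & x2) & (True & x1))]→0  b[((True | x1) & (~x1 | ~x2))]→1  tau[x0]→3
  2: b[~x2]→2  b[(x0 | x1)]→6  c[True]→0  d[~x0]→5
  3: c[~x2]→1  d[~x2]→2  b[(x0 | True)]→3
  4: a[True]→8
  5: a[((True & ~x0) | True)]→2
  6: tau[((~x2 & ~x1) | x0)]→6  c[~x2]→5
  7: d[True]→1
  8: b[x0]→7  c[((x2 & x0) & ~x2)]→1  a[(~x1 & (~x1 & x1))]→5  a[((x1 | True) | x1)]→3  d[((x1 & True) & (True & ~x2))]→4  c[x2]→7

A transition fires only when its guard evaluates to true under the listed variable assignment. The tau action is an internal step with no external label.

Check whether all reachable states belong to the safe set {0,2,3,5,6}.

Allowed set {0,2,3,5,6}
Reach set: {0,2,5}
  0: ✓
  2: ✓
  5: ✓

Answer: INVARIANT HOLDS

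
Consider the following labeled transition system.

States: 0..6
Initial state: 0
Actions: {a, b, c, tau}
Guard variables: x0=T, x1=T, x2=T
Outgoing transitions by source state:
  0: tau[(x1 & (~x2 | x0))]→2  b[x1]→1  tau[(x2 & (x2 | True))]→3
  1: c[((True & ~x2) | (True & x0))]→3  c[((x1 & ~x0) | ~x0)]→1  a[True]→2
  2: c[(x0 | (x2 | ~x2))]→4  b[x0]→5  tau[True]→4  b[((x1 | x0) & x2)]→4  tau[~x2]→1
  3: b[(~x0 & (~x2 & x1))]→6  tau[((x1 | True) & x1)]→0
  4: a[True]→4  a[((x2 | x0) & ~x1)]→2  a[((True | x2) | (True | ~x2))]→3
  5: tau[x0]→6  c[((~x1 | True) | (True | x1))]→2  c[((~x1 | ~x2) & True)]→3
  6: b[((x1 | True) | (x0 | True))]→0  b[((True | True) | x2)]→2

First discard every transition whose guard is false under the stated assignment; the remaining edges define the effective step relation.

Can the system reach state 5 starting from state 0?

Answer: REACHABLE

Analysis:
16 transition(s) survive guard evaluation.
Layer 0: {0}
Layer 1: {1,2,3}  cumulative {0,1,2,3}
Layer 2: {4,5}  cumulative {0,1,2,3,4,5}
Layer 3: {6}  cumulative {0,1,2,3,4,5,6}
Reachable = {0,1,2,3,4,5,6}
witness 5: tau·b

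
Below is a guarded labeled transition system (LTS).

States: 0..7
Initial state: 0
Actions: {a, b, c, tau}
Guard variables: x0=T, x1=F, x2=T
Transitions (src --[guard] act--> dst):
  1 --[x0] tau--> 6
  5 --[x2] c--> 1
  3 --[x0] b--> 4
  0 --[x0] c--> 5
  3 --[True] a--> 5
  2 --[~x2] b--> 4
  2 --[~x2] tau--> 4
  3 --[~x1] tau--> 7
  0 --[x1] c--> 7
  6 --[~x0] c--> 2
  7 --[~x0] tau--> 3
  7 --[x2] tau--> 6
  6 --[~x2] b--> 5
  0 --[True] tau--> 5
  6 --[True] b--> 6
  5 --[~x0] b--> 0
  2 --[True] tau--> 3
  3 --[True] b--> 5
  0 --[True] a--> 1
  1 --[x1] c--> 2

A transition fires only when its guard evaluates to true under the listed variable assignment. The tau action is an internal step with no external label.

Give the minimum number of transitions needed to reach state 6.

Answer: 2

Analysis:
Layered search for 6:
  depth 0: {0}
  depth 1: {1,5}
  depth 2: {6}
depth(6)=2, e.g. a·tau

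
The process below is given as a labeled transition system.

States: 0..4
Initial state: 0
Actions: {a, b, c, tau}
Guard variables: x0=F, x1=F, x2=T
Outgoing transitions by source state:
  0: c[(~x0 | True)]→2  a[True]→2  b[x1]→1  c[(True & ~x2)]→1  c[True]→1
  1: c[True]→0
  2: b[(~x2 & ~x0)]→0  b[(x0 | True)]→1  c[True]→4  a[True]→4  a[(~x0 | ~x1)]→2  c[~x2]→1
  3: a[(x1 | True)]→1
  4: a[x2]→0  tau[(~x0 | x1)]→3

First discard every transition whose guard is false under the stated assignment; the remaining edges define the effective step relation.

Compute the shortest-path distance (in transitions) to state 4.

Layered search for 4:
  depth 0: {0}
  depth 1: {1,2}
  depth 2: {4}
first hit 4 at d=2 via a·a

Answer: 2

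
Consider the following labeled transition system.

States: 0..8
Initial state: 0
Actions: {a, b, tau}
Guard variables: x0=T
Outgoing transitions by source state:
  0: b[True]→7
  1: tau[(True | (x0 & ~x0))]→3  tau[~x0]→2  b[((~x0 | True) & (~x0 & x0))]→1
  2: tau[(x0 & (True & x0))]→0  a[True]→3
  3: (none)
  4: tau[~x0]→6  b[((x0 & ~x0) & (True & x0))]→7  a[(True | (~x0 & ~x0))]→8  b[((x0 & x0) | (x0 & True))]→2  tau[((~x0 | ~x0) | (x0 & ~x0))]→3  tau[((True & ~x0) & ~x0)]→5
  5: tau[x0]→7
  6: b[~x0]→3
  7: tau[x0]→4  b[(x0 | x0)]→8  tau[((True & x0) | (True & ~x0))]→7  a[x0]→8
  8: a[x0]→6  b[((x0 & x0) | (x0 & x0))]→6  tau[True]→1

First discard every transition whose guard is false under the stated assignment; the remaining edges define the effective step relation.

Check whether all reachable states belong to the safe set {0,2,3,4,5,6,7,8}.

Safe = {0,2,3,4,5,6,7,8}
R = {0,1,2,3,4,6,7,8}
  0: ✓
  1: ✗ unsafe
  2: ✓
  3: ✓
  4: ✓
  6: ✓
  7: ✓
  8: ✓
witness against invariant: b·b·tau → 1

Answer: INVARIANT VIOLATED at state 1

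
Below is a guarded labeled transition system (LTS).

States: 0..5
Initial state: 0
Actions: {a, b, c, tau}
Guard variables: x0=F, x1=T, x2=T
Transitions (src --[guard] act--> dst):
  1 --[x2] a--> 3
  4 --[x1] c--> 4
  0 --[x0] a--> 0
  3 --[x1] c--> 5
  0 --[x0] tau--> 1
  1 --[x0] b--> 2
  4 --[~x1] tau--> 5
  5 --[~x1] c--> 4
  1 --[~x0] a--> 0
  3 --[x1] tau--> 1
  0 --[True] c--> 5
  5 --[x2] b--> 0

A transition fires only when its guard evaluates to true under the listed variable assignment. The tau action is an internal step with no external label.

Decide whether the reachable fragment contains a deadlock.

Reachable = {0,5}
  0: c→5  [deg 1]
  5: b→0  [deg 1]

Answer: DEADLOCK-FREE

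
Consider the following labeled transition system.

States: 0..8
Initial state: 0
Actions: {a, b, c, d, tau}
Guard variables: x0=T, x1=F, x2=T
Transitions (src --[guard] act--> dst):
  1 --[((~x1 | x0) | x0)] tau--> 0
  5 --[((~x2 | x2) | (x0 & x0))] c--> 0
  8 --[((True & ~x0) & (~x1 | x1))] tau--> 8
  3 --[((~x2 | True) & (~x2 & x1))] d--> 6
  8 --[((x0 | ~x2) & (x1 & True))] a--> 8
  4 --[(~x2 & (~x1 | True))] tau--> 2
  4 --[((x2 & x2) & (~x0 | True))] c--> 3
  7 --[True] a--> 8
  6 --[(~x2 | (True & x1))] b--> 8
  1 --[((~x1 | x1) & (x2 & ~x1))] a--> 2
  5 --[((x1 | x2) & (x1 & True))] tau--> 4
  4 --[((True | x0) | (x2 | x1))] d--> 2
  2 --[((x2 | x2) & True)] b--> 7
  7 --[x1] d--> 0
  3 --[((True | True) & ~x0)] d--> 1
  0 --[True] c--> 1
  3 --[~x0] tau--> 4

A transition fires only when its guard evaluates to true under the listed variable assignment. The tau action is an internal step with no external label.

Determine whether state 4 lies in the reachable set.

Answer: UNREACHABLE

Trace:
Guard filter leaves 8 enabled edge(s).
depth 0: {0}
depth 1: {1}  now seen {0,1}
depth 2: {2}  now seen {0,1,2}
depth 3: {7}  now seen {0,1,2,7}
depth 4: {8}  now seen {0,1,2,7,8}
Reach set: {0,1,2,7,8}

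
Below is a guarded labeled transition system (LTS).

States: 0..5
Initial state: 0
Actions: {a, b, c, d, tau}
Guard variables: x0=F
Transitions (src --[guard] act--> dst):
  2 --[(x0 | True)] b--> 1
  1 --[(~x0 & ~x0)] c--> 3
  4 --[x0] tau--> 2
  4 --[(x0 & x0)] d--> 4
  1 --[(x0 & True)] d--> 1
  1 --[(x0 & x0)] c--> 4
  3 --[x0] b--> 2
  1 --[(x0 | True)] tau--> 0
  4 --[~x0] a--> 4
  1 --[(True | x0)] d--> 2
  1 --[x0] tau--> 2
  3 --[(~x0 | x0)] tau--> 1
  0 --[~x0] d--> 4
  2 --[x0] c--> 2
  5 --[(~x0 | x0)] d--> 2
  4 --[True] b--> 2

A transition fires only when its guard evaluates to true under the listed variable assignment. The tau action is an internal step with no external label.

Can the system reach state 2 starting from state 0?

Guard filter leaves 9 enabled edge(s).
depth 0: {0}
depth 1: {4}  cumulative {0,4}
depth 2: {2}  cumulative {0,2,4}
depth 3: {1}  cumulative {0,1,2,4}
depth 4: {3}  cumulative {0,1,2,3,4}
Reachable = {0,1,2,3,4}
witness 2: d·b

Answer: REACHABLE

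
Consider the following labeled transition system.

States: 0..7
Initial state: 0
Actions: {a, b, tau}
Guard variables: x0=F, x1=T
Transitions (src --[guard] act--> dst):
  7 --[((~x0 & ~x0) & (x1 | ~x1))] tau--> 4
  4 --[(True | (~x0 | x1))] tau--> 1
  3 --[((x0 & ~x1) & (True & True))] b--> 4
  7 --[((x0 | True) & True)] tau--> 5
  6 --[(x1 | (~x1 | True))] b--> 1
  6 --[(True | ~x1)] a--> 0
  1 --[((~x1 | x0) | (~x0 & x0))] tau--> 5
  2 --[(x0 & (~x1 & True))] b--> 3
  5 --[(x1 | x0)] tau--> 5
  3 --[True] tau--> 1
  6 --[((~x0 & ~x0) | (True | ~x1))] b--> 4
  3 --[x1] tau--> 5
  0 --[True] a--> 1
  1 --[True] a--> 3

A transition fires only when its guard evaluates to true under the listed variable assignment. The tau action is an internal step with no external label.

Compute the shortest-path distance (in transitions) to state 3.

BFS to 3:
  L0 = {0}
  L1 = {1}
  L2 = {3}
first hit 3 at d=2 via a·a

Answer: 2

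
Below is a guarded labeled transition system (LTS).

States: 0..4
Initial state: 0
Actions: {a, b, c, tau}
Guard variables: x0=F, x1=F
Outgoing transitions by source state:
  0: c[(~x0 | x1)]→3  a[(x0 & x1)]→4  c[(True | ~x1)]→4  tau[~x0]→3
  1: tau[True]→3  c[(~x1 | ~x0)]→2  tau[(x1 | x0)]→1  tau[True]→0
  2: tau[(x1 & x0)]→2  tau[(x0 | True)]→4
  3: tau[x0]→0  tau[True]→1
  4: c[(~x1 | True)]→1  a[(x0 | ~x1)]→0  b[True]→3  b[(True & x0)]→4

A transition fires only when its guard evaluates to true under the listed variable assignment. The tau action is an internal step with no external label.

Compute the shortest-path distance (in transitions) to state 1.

BFS to 1:
  Layer 0: {0}
  Layer 1: {3,4}
  Layer 2: {1}
1 enters at depth 2; path c·tau

Answer: 2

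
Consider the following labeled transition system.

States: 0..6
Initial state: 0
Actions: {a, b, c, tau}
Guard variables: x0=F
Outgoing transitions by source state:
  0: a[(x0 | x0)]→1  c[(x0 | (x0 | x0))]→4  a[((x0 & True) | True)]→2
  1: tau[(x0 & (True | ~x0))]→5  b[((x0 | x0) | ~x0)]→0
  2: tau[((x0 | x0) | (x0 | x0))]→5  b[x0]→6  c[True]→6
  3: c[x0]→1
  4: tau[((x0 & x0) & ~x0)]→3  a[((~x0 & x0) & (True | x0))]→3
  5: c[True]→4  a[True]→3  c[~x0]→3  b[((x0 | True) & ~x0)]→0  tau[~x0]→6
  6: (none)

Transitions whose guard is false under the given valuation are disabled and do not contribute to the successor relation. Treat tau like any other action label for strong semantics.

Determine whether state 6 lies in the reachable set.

Answer: REACHABLE

Analysis:
After dropping false guards: 8 live edges.
Layer 0: {0}
Layer 1: {2}  total {0,2}
Layer 2: {6}  total {0,2,6}
Reachable = {0,2,6}
trace reaching 6: a·c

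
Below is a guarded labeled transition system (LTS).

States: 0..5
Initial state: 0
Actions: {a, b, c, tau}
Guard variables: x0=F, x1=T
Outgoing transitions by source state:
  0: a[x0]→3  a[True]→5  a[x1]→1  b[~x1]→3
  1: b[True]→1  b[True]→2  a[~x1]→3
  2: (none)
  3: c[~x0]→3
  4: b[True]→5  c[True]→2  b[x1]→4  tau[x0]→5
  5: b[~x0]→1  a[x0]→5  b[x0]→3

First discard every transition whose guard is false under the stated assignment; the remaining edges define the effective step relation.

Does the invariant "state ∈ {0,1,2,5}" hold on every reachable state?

Allowed set {0,1,2,5}
R = {0,1,2,5}
  0: ok
  1: ok
  2: ok
  5: ok

Answer: INVARIANT HOLDS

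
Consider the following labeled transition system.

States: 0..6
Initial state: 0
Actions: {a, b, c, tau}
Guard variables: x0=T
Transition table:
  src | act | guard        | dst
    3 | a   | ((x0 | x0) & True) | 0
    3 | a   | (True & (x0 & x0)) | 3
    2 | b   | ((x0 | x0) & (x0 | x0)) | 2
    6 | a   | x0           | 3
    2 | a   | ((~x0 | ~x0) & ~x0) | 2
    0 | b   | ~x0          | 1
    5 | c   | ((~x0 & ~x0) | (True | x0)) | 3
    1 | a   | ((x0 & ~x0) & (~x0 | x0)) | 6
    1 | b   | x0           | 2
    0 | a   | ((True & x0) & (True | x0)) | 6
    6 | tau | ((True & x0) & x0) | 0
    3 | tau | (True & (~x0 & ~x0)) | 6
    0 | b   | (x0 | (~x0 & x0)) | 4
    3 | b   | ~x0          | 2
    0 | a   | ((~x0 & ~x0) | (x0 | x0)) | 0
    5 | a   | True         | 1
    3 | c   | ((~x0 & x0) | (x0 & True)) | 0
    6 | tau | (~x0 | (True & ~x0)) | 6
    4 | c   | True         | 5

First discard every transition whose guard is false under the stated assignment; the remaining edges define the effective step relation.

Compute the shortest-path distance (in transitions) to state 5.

Answer: 2

Analysis:
Layered search for 5:
  depth 0: {0}
  depth 1: {4,6}
  depth 2: {3,5}
depth(5)=2, e.g. b·c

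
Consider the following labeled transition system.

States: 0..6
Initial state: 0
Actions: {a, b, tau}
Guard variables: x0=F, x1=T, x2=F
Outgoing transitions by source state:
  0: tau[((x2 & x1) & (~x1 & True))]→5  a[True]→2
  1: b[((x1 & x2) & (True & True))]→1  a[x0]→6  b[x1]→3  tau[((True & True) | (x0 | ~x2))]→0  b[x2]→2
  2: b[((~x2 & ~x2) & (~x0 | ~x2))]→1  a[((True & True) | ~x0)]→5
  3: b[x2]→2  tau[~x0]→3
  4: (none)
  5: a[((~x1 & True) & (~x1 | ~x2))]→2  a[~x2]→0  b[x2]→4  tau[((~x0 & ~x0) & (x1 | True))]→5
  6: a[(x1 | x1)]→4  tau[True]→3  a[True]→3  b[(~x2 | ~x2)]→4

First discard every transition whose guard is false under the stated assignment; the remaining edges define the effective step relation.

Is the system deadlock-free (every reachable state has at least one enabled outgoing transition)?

Reachable = {0,1,2,3,5}
  0: a→2  [deg 1]
  1: b→3  tau→0  [deg 2]
  2: a→5  b→1  [deg 2]
  3: tau→3  [deg 1]
  5: a→0  tau→5  [deg 2]

Answer: DEADLOCK-FREE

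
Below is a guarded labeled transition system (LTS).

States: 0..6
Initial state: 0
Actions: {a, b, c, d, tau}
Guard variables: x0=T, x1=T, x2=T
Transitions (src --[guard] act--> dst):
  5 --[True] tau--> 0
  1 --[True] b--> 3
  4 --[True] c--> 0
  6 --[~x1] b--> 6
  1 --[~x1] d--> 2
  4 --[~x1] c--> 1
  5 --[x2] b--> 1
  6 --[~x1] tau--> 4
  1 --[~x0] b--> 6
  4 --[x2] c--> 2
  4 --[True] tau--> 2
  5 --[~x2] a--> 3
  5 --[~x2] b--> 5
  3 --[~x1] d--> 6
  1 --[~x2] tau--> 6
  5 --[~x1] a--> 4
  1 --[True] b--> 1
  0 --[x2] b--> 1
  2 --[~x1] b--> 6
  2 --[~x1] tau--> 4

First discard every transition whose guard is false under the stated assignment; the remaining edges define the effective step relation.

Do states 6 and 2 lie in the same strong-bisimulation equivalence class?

Answer: BISIMILAR

Working:
Bisimulation quotient by refinement:
  round 0: {{0,1,2,3,4,5,6}}
  round 1: {{0,1},{2,3,6},{4},{5}}
  round 2: {{0},{1},{2,3,6},{4},{5}}
5 equivalence class(es) (converged in 3)
class of 6: {2,3,6}; class of 2: {2,3,6}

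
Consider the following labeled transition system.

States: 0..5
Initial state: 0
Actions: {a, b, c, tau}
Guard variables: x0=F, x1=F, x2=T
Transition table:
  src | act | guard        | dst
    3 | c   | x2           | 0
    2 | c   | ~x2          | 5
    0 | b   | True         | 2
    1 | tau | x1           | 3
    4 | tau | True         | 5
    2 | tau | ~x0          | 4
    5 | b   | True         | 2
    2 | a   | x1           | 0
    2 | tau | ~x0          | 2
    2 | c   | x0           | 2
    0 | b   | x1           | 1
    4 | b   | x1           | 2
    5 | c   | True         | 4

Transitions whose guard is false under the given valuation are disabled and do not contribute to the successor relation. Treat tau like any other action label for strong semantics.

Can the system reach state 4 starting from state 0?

After dropping false guards: 7 live edges.
Layer 0: {0}
Layer 1: {2}  now seen {0,2}
Layer 2: {4}  now seen {0,2,4}
Layer 3: {5}  now seen {0,2,4,5}
Reach set: {0,2,4,5}
trace reaching 4: b·tau

Answer: REACHABLE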